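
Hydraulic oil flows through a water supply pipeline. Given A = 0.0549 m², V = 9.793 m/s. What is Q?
Formula: Q = A V
Q = 0.0549·9.793·1000 = 537.6 L/s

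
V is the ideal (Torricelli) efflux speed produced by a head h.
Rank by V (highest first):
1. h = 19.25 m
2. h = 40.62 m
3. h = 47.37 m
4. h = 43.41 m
Case 1: V = 19.43 m/s
Case 2: V = 28.23 m/s
Case 3: V = 30.49 m/s
Case 4: V = 29.18 m/s
Ranking (highest first): 3, 4, 2, 1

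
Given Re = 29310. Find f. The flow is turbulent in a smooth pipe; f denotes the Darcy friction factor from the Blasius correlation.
Formula: f = \frac{0.316}{Re^{0.25}}
f = 0.316/29310^0.25 = 0.02415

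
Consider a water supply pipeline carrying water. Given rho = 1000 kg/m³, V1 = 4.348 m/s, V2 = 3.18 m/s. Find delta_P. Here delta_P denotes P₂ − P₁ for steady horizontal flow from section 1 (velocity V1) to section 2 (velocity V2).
Formula: \Delta P = \frac{1}{2} \rho (V_1^2 - V_2^2)
delta_P = 0.5·1000·(4.348² − 3.18²)/1000 = 4.396 kPa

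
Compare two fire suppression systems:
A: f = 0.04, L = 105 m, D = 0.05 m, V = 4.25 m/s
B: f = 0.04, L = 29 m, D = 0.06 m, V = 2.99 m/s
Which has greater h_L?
h_L(A) = 77.33 m, h_L(B) = 8.809 m. Answer: A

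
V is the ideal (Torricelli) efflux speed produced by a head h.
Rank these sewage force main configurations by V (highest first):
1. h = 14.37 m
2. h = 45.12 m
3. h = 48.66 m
Case 1: V = 16.79 m/s
Case 2: V = 29.75 m/s
Case 3: V = 30.9 m/s
Ranking (highest first): 3, 2, 1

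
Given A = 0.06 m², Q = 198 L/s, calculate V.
Formula: Q = A V
Substituting knowns: 198 = 0.06·V·1000
Solving for V: V = (198/1000)/0.06 = 3.3 m/s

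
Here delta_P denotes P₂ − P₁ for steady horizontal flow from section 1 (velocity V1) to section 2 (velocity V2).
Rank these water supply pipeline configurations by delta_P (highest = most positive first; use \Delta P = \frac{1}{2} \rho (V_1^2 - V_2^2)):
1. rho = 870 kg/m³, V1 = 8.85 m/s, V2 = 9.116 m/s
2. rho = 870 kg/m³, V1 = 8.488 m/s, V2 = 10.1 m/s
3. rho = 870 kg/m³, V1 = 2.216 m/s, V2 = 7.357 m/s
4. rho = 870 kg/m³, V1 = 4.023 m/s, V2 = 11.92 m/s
Case 1: delta_P = -2.079 kPa
Case 2: delta_P = -13.03 kPa
Case 3: delta_P = -21.41 kPa
Case 4: delta_P = -54.77 kPa
Ranking (highest first): 1, 2, 3, 4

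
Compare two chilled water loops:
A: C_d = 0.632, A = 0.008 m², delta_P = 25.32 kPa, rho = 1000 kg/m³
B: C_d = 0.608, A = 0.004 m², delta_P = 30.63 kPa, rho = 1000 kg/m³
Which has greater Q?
Q(A) = 35.98 L/s, Q(B) = 19.03 L/s. Answer: A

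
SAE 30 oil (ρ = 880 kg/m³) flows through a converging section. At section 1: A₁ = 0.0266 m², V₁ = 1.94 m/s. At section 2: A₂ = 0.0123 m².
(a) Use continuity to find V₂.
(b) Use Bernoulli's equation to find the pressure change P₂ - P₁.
(a) Continuity: A₁V₁=A₂V₂ -> V₂=A₁V₁/A₂=0.0266*1.94/0.0123=4.20 m/s
(b) Bernoulli: P₂-P₁=0.5*rho*(V₁^2-V₂^2)/1000=0.5*880*(1.94^2-4.20^2)/1000=-6.106 kPa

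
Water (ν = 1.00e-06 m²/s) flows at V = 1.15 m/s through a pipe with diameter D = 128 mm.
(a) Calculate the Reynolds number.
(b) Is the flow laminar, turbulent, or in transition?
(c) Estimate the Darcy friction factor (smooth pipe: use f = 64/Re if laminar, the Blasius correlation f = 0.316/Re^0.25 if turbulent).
(a) Re = V·D/ν = 1.15·0.128/1.00e-06 = 147200
(b) Flow regime: turbulent (Re > 4000)
(c) Friction factor: f = 0.316/Re^0.25 = 0.316/147200^0.25 = 0.01613 (Blasius is strictly valid for Re ≲ 1e5; used here as the smooth-pipe estimate the problem specifies)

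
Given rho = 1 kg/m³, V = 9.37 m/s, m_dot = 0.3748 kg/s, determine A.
Formula: \dot{m} = \rho A V
Substituting knowns: 0.3748 = 1·A·9.37
Solving for A: A = 0.3748/(1·9.37) = 0.04 m²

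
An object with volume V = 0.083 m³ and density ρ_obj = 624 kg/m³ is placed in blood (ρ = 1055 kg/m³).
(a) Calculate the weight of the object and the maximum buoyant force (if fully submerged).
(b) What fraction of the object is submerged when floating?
(a) W=rho_obj*g*V=624*9.81*0.083=508.1 N; F_B(max)=rho*g*V=1055*9.81*0.083=859.0 N
(b) Floating fraction=rho_obj/rho=624/1055=0.591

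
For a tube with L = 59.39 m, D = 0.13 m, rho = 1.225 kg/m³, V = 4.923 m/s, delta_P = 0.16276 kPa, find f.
Formula: \Delta P = f \frac{L}{D} \frac{\rho V^2}{2}
Substituting knowns: 0.16276 = f·(59.39/0.13)·0.5·1.225·4.923²/1000
Solving for f: f = (0.16276·1000)/((59.39/0.13)·0.5·1.225·4.923²) = 0.024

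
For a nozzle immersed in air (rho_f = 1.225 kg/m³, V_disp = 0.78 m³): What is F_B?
Formula: F_B = \rho_f g V_{disp}
F_B = 1.225·9.81·0.78 = 9.373 N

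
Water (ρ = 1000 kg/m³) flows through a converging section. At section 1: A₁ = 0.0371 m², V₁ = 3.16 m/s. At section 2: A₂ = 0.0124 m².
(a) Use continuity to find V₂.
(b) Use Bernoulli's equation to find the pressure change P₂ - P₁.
(a) Continuity: A₁V₁=A₂V₂ -> V₂=A₁V₁/A₂=0.0371*3.16/0.0124=9.45 m/s
(b) Bernoulli: P₂-P₁=0.5*rho*(V₁^2-V₂^2)/1000=0.5*1000*(3.16^2-9.45^2)/1000=-39.66 kPa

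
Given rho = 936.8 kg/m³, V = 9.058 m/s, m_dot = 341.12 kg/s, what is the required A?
Formula: \dot{m} = \rho A V
Substituting knowns: 341.12 = 936.8·A·9.058
Solving for A: A = 341.12/(936.8·9.058) = 0.0402 m²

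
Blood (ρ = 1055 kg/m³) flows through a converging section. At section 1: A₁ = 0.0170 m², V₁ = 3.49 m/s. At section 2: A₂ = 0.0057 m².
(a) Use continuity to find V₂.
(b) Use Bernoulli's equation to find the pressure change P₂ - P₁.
(a) Continuity: A₁V₁=A₂V₂ -> V₂=A₁V₁/A₂=0.0170*3.49/0.0057=10.41 m/s
(b) Bernoulli: P₂-P₁=0.5*rho*(V₁^2-V₂^2)/1000=0.5*1055*(3.49^2-10.41^2)/1000=-50.74 kPa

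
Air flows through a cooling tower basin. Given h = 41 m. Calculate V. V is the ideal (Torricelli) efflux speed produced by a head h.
Formula: V = \sqrt{2 g h}
V = √(2·9.81·41) = 28.36 m/s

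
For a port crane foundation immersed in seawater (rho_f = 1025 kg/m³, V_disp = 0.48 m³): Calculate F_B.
Formula: F_B = \rho_f g V_{disp}
F_B = 1025·9.81·0.48 = 4827 N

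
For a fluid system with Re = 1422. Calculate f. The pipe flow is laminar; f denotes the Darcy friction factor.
Formula: f = \frac{64}{Re}
f = 64/1422 = 0.04501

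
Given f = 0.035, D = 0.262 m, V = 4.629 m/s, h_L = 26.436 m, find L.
Formula: h_L = f \frac{L}{D} \frac{V^2}{2g}
Substituting knowns: 26.436 = 0.035·(L/0.262)·4.629²/(2·9.81)
Solving for L: L = 26.436·2·9.81·0.262/(0.035·4.629²) = 181.2 m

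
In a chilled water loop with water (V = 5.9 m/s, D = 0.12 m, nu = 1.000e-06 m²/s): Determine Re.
Formula: Re = \frac{V D}{\nu}
Re = 5.9·0.12/1.000e-06 = 708000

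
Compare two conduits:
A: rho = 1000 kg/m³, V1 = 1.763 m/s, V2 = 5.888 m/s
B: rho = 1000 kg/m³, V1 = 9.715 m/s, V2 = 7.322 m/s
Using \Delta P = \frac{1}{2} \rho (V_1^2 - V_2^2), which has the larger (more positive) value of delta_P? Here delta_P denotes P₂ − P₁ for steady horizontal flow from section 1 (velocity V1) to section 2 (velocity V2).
delta_P(A) = -15.78 kPa, delta_P(B) = 20.38 kPa. Answer: B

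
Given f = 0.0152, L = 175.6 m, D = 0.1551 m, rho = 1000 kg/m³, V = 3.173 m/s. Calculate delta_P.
Formula: \Delta P = f \frac{L}{D} \frac{\rho V^2}{2}
delta_P = 0.0152·(175.6/0.1551)·0.5·1000·3.173²/1000 = 86.63 kPa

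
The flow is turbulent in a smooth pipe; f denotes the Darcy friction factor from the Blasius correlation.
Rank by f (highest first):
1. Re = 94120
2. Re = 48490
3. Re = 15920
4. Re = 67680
Case 1: f = 0.01804
Case 2: f = 0.02129
Case 3: f = 0.02813
Case 4: f = 0.01959
Ranking (highest first): 3, 2, 4, 1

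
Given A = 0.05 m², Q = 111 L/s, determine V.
Formula: Q = A V
Substituting knowns: 111 = 0.05·V·1000
Solving for V: V = (111/1000)/0.05 = 2.22 m/s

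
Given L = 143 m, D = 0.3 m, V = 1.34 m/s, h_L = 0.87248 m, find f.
Formula: h_L = f \frac{L}{D} \frac{V^2}{2g}
Substituting knowns: 0.87248 = f·(143/0.3)·1.34²/(2·9.81)
Solving for f: f = 0.87248·2·9.81/((143/0.3)·1.34²) = 0.02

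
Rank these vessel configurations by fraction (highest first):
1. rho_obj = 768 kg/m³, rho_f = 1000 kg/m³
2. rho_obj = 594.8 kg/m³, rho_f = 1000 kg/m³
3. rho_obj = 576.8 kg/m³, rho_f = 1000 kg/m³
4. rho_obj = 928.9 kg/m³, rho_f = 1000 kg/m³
Case 1: fraction = 0.768
Case 2: fraction = 0.5948
Case 3: fraction = 0.5768
Case 4: fraction = 0.9289
Ranking (highest first): 4, 1, 2, 3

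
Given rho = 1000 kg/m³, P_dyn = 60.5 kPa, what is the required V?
Formula: P_{dyn} = \frac{1}{2} \rho V^2
Substituting knowns: 60.5 = 0.5·1000·V²/1000
Solving for V: V = √(2·(60.5·1000)/1000) = 11 m/s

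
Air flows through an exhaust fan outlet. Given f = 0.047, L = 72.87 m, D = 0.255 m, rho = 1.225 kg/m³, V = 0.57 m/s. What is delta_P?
Formula: \Delta P = f \frac{L}{D} \frac{\rho V^2}{2}
delta_P = 0.047·(72.87/0.255)·0.5·1.225·0.57²/1000 = 0.002673 kPa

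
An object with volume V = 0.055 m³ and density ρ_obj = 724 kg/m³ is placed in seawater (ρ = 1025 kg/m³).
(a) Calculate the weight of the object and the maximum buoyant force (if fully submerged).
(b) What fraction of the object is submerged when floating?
(a) W=rho_obj*g*V=724*9.81*0.055=390.6 N; F_B(max)=rho*g*V=1025*9.81*0.055=553.0 N
(b) Floating fraction=rho_obj/rho=724/1025=0.706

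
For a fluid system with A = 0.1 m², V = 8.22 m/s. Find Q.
Formula: Q = A V
Q = 0.1·8.22·1000 = 822 L/s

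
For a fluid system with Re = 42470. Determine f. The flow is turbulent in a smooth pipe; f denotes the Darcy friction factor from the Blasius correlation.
Formula: f = \frac{0.316}{Re^{0.25}}
f = 0.316/42470^0.25 = 0.02201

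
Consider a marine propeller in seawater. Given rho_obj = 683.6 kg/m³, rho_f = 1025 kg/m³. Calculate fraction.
Formula: f_{sub} = \frac{\rho_{obj}}{\rho_f}
fraction = 683.6/1025 = 0.6669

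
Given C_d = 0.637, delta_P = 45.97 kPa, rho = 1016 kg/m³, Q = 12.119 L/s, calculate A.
Formula: Q = C_d A \sqrt{\frac{2 \Delta P}{\rho}}
Substituting knowns: 12.119 = 0.637·A·√(2·(45.97·1000)/1016)·1000
Solving for A: A = (12.119/1000)/(0.637·√(2·(45.97·1000)/1016)) = 0.002 m²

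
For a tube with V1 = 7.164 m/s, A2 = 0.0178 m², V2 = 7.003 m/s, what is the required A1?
Formula: V_2 = \frac{A_1 V_1}{A_2}
Substituting knowns: 7.003 = A1·7.164/0.0178
Solving for A1: A1 = 7.003·0.0178/7.164 = 0.0174 m²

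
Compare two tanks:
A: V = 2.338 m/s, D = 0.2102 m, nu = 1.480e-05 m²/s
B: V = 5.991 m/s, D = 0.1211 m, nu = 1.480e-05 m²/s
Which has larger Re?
Re(A) = 33206, Re(B) = 49021. Answer: B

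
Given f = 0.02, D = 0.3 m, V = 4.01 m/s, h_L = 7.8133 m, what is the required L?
Formula: h_L = f \frac{L}{D} \frac{V^2}{2g}
Substituting knowns: 7.8133 = 0.02·(L/0.3)·4.01²/(2·9.81)
Solving for L: L = 7.8133·2·9.81·0.3/(0.02·4.01²) = 143 m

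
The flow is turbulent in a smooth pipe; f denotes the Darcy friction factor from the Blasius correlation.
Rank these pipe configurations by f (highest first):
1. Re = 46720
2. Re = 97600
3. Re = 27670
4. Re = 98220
Case 1: f = 0.02149
Case 2: f = 0.01788
Case 3: f = 0.0245
Case 4: f = 0.01785
Ranking (highest first): 3, 1, 2, 4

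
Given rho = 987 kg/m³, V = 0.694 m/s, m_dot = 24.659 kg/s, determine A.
Formula: \dot{m} = \rho A V
Substituting knowns: 24.659 = 987·A·0.694
Solving for A: A = 24.659/(987·0.694) = 0.036 m²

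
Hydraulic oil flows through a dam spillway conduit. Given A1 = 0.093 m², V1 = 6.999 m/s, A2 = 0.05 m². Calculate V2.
Formula: V_2 = \frac{A_1 V_1}{A_2}
V2 = 0.093·6.999/0.05 = 13.02 m/s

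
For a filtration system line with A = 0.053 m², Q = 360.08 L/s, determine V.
Formula: Q = A V
Substituting knowns: 360.08 = 0.053·V·1000
Solving for V: V = (360.08/1000)/0.053 = 6.794 m/s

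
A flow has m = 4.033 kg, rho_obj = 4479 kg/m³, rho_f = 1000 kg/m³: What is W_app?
Formula: W_{app} = mg\left(1 - \frac{\rho_f}{\rho_{obj}}\right)
W_app = 4.033·9.81·(1 − 1000/4479) = 30.73 N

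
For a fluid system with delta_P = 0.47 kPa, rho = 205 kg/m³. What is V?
Formula: V = \sqrt{\frac{2 \Delta P}{\rho}}
V = √(2·(0.47·1000)/205) = 2.141 m/s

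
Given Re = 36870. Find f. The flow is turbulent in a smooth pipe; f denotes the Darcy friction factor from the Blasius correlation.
Formula: f = \frac{0.316}{Re^{0.25}}
f = 0.316/36870^0.25 = 0.0228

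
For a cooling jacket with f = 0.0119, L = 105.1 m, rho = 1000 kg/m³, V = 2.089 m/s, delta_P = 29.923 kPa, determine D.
Formula: \Delta P = f \frac{L}{D} \frac{\rho V^2}{2}
Substituting knowns: 29.923 = 0.0119·(105.1/D)·0.5·1000·2.089²/1000
Solving for D: D = 0.0119·105.1·0.5·1000·2.089²/(29.923·1000) = 0.0912 m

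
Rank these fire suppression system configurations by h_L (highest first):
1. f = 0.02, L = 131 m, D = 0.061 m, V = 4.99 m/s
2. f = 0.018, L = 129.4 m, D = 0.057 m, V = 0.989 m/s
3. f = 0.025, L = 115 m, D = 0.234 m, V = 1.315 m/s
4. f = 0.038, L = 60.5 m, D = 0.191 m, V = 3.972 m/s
Case 1: h_L = 54.51 m
Case 2: h_L = 2.037 m
Case 3: h_L = 1.083 m
Case 4: h_L = 9.679 m
Ranking (highest first): 1, 4, 2, 3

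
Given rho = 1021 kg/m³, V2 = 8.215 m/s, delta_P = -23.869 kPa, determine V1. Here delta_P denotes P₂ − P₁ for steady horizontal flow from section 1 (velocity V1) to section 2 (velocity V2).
Formula: \Delta P = \frac{1}{2} \rho (V_1^2 - V_2^2)
Substituting knowns: -23.869 = 0.5·1021·(V1² − 8.215²)/1000
Solving for V1: V1 = √(8.215² + 2·(-23.869·1000)/1021) = 4.553 m/s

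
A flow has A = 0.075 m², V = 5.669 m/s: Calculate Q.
Formula: Q = A V
Q = 0.075·5.669·1000 = 425.2 L/s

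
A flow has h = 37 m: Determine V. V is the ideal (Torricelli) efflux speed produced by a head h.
Formula: V = \sqrt{2 g h}
V = √(2·9.81·37) = 26.94 m/s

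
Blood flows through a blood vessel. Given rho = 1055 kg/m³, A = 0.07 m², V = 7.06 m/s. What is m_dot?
Formula: \dot{m} = \rho A V
m_dot = 1055·0.07·7.06 = 521.4 kg/s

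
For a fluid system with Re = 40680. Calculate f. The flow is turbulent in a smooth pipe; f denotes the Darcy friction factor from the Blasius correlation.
Formula: f = \frac{0.316}{Re^{0.25}}
f = 0.316/40680^0.25 = 0.02225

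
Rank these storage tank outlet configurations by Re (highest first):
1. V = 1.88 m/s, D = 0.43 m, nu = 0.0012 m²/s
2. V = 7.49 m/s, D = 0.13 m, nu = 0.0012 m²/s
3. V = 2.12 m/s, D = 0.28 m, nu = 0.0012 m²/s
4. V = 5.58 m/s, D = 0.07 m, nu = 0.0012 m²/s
Case 1: Re = 673.7
Case 2: Re = 811.4
Case 3: Re = 494.7
Case 4: Re = 325.5
Ranking (highest first): 2, 1, 3, 4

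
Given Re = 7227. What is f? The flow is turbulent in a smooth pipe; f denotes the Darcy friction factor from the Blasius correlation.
Formula: f = \frac{0.316}{Re^{0.25}}
f = 0.316/7227^0.25 = 0.03427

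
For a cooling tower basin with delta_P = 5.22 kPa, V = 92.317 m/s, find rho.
Formula: V = \sqrt{\frac{2 \Delta P}{\rho}}
Substituting knowns: 92.317 = √(2·(5.22·1000)/rho)
Solving for rho: rho = 2·(5.22·1000)/92.317² = 1.225 kg/m³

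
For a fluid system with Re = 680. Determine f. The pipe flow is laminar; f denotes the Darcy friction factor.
Formula: f = \frac{64}{Re}
f = 64/680 = 0.09412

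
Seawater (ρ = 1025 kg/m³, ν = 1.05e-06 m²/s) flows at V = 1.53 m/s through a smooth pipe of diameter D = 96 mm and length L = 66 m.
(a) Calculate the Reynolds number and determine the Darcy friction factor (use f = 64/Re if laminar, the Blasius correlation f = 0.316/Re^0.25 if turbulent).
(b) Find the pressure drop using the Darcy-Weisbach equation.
(a) Re = V·D/ν = 1.53·0.096/1.05e-06 = 139890 → turbulent (Re > 4000); f = 0.316/Re^0.25 = 0.316/139890^0.25 = 0.01634 (Blasius is strictly valid for Re ≲ 1e5; used here as the smooth-pipe estimate the problem specifies)
(b) Darcy-Weisbach: ΔP = f·(L/D)·½ρV²/1000 = 0.01634·(66/0.096)·½·1025·1.53²/1000 = 13.48 kPa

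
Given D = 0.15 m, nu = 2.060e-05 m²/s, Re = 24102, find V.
Formula: Re = \frac{V D}{\nu}
Substituting knowns: 24102 = V·0.15/2.060e-05
Solving for V: V = 24102·2.060e-05/0.15 = 3.31 m/s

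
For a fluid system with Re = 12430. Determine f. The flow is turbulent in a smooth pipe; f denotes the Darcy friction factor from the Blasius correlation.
Formula: f = \frac{0.316}{Re^{0.25}}
f = 0.316/12430^0.25 = 0.02993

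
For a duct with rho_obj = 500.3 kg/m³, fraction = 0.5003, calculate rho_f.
Formula: f_{sub} = \frac{\rho_{obj}}{\rho_f}
Substituting knowns: 0.5003 = 500.3/rho_f
Solving for rho_f: rho_f = 500.3/0.5003 = 1000 kg/m³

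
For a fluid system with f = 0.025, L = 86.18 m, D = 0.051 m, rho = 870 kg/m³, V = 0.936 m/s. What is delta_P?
Formula: \Delta P = f \frac{L}{D} \frac{\rho V^2}{2}
delta_P = 0.025·(86.18/0.051)·0.5·870·0.936²/1000 = 16.1 kPa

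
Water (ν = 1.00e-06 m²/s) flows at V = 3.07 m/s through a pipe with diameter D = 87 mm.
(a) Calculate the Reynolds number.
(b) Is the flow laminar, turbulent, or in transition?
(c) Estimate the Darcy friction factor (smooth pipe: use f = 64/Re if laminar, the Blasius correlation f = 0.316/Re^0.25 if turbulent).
(a) Re = V·D/ν = 3.07·0.087/1.00e-06 = 267090
(b) Flow regime: turbulent (Re > 4000)
(c) Friction factor: f = 0.316/Re^0.25 = 0.316/267090^0.25 = 0.0139 (Blasius is strictly valid for Re ≲ 1e5; used here as the smooth-pipe estimate the problem specifies)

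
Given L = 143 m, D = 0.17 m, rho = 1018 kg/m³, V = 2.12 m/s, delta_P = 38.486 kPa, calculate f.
Formula: \Delta P = f \frac{L}{D} \frac{\rho V^2}{2}
Substituting knowns: 38.486 = f·(143/0.17)·0.5·1018·2.12²/1000
Solving for f: f = (38.486·1000)/((143/0.17)·0.5·1018·2.12²) = 0.02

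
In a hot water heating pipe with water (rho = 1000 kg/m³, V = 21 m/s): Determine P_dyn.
Formula: P_{dyn} = \frac{1}{2} \rho V^2
P_dyn = 0.5·1000·21²/1000 = 220.5 kPa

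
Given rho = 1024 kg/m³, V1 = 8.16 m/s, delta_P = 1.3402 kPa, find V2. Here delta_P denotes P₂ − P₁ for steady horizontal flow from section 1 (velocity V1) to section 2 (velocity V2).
Formula: \Delta P = \frac{1}{2} \rho (V_1^2 - V_2^2)
Substituting knowns: 1.3402 = 0.5·1024·(8.16² − V2²)/1000
Solving for V2: V2 = √(8.16² − 2·(1.3402·1000)/1024) = 7.998 m/s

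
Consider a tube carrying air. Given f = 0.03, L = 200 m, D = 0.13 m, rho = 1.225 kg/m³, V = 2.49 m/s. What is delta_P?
Formula: \Delta P = f \frac{L}{D} \frac{\rho V^2}{2}
delta_P = 0.03·(200/0.13)·0.5·1.225·2.49²/1000 = 0.1753 kPa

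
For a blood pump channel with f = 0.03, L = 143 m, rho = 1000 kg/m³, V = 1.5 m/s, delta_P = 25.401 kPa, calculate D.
Formula: \Delta P = f \frac{L}{D} \frac{\rho V^2}{2}
Substituting knowns: 25.401 = 0.03·(143/D)·0.5·1000·1.5²/1000
Solving for D: D = 0.03·143·0.5·1000·1.5²/(25.401·1000) = 0.19 m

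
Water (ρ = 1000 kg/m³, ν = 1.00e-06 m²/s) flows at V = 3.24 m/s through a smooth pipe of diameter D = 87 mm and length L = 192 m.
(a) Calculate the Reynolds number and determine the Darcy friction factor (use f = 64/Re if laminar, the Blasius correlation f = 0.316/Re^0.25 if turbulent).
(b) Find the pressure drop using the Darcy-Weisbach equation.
(a) Re = V·D/ν = 3.24·0.087/1.00e-06 = 281880 → turbulent (Re > 4000); f = 0.316/Re^0.25 = 0.316/281880^0.25 = 0.013714 (Blasius is strictly valid for Re ≲ 1e5; used here as the smooth-pipe estimate the problem specifies)
(b) Darcy-Weisbach: ΔP = f·(L/D)·½ρV²/1000 = 0.013714·(192/0.087)·½·1000·3.24²/1000 = 158.9 kPa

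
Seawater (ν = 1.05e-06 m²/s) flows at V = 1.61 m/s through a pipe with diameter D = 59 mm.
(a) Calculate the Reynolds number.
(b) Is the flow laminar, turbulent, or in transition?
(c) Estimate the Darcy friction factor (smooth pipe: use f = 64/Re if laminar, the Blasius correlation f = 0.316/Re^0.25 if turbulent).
(a) Re = V·D/ν = 1.61·0.059/1.05e-06 = 90467
(b) Flow regime: turbulent (Re > 4000)
(c) Friction factor: f = 0.316/Re^0.25 = 0.316/90467^0.25 = 0.01822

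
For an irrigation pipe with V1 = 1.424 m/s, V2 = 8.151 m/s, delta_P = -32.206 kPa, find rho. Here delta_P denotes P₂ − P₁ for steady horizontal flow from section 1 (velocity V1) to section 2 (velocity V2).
Formula: \Delta P = \frac{1}{2} \rho (V_1^2 - V_2^2)
Substituting knowns: -32.206 = 0.5·rho·(1.424² − 8.151²)/1000
Solving for rho: rho = 2·(-32.206·1000)/(1.424² − 8.151²) = 1000 kg/m³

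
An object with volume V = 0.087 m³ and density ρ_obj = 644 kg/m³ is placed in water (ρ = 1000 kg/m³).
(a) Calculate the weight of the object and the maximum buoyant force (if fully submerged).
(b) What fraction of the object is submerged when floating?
(a) W=rho_obj*g*V=644*9.81*0.087=549.6 N; F_B(max)=rho*g*V=1000*9.81*0.087=853.5 N
(b) Floating fraction=rho_obj/rho=644/1000=0.644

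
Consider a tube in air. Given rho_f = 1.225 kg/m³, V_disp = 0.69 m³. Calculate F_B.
Formula: F_B = \rho_f g V_{disp}
F_B = 1.225·9.81·0.69 = 8.292 N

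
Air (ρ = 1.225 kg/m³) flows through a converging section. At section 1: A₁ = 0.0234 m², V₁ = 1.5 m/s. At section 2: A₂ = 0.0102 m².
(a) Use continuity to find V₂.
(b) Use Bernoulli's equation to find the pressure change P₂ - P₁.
(a) Continuity: A₁V₁=A₂V₂ -> V₂=A₁V₁/A₂=0.0234*1.5/0.0102=3.44 m/s
(b) Bernoulli: P₂-P₁=0.5*rho*(V₁^2-V₂^2)/1000=0.5*1.225*(1.5^2-3.44^2)/1000=-0.00587 kPa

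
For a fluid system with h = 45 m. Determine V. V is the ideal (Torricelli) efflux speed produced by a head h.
Formula: V = \sqrt{2 g h}
V = √(2·9.81·45) = 29.71 m/s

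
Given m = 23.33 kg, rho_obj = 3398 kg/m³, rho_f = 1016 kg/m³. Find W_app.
Formula: W_{app} = mg\left(1 - \frac{\rho_f}{\rho_{obj}}\right)
W_app = 23.33·9.81·(1 − 1016/3398) = 160.4 N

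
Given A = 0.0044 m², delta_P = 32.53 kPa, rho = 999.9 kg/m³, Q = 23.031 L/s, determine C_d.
Formula: Q = C_d A \sqrt{\frac{2 \Delta P}{\rho}}
Substituting knowns: 23.031 = C_d·0.0044·√(2·(32.53·1000)/999.9)·1000
Solving for C_d: C_d = (23.031/1000)/(0.0044·√(2·(32.53·1000)/999.9)) = 0.6489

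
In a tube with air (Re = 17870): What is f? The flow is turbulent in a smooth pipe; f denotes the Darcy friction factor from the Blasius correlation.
Formula: f = \frac{0.316}{Re^{0.25}}
f = 0.316/17870^0.25 = 0.02733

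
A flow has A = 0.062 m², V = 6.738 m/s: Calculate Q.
Formula: Q = A V
Q = 0.062·6.738·1000 = 417.8 L/s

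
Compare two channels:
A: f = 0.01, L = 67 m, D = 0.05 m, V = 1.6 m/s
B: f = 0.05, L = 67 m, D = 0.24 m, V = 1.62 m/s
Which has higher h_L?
h_L(A) = 1.748 m, h_L(B) = 1.867 m. Answer: B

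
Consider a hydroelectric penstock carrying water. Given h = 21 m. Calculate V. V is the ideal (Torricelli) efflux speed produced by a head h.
Formula: V = \sqrt{2 g h}
V = √(2·9.81·21) = 20.3 m/s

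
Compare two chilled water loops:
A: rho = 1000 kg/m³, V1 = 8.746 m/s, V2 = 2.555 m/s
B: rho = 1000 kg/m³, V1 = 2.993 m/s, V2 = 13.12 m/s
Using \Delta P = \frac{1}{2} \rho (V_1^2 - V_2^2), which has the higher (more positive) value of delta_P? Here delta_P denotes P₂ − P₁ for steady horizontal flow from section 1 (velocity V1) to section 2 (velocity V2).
delta_P(A) = 34.98 kPa, delta_P(B) = -81.59 kPa. Answer: A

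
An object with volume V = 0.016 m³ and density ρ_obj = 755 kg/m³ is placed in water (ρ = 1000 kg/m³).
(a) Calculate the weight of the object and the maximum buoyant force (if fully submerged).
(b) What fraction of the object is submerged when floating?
(a) W=rho_obj*g*V=755*9.81*0.016=118.5 N; F_B(max)=rho*g*V=1000*9.81*0.016=157.0 N
(b) Floating fraction=rho_obj/rho=755/1000=0.755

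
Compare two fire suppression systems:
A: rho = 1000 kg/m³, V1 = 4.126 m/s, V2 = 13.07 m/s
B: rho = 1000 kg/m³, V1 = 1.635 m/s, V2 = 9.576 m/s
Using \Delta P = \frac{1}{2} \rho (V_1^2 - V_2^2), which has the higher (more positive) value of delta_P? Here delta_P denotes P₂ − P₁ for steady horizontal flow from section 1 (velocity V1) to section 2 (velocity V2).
delta_P(A) = -76.9 kPa, delta_P(B) = -44.51 kPa. Answer: B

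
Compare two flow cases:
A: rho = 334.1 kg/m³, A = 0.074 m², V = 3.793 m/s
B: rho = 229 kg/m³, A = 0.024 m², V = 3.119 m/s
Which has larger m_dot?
m_dot(A) = 93.78 kg/s, m_dot(B) = 17.14 kg/s. Answer: A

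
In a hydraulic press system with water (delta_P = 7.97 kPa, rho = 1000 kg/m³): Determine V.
Formula: V = \sqrt{\frac{2 \Delta P}{\rho}}
V = √(2·(7.97·1000)/1000) = 3.992 m/s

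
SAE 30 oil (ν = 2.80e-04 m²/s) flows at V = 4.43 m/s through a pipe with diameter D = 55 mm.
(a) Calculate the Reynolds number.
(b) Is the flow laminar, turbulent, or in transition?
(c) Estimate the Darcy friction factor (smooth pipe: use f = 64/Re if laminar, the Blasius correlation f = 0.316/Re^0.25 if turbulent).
(a) Re = V·D/ν = 4.43·0.055/2.80e-04 = 870.18
(b) Flow regime: laminar (Re < 2300)
(c) Friction factor: f = 64/Re = 64/870.18 = 0.07355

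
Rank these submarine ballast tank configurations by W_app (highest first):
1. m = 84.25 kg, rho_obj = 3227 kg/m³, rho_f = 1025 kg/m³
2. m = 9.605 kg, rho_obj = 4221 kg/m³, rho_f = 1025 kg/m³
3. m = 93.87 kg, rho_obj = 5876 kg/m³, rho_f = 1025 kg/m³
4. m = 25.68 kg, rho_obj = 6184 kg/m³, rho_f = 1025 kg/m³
Case 1: W_app = 564 N
Case 2: W_app = 71.34 N
Case 3: W_app = 760.2 N
Case 4: W_app = 210.2 N
Ranking (highest first): 3, 1, 4, 2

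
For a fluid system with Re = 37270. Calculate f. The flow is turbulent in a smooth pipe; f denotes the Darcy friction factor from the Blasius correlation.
Formula: f = \frac{0.316}{Re^{0.25}}
f = 0.316/37270^0.25 = 0.02274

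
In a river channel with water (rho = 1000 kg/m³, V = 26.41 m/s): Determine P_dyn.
Formula: P_{dyn} = \frac{1}{2} \rho V^2
P_dyn = 0.5·1000·26.41²/1000 = 348.7 kPa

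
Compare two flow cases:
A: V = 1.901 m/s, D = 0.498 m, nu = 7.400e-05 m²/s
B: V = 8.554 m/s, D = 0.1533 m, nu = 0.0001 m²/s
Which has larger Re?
Re(A) = 12793, Re(B) = 13113. Answer: B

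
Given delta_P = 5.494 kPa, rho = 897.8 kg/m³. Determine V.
Formula: V = \sqrt{\frac{2 \Delta P}{\rho}}
V = √(2·(5.494·1000)/897.8) = 3.498 m/s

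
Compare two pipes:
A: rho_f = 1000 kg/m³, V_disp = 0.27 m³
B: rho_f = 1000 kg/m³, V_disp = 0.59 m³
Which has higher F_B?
F_B(A) = 2649 N, F_B(B) = 5788 N. Answer: B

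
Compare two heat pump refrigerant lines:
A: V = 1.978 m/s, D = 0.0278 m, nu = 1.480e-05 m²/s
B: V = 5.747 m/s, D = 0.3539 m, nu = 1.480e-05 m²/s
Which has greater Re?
Re(A) = 3715, Re(B) = 137423. Answer: B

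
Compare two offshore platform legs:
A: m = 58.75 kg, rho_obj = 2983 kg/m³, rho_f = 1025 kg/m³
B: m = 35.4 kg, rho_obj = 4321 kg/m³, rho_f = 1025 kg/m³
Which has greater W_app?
W_app(A) = 378.3 N, W_app(B) = 264.9 N. Answer: A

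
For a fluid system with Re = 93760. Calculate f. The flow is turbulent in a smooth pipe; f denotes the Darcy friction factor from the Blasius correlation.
Formula: f = \frac{0.316}{Re^{0.25}}
f = 0.316/93760^0.25 = 0.01806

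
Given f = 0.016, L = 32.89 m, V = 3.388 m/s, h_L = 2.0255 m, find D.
Formula: h_L = f \frac{L}{D} \frac{V^2}{2g}
Substituting knowns: 2.0255 = 0.016·(32.89/D)·3.388²/(2·9.81)
Solving for D: D = 0.016·32.89·3.388²/(2·9.81·2.0255) = 0.152 m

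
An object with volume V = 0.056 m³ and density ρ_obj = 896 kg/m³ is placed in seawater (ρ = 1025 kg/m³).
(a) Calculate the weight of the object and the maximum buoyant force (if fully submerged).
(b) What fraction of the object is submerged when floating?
(a) W=rho_obj*g*V=896*9.81*0.056=492.2 N; F_B(max)=rho*g*V=1025*9.81*0.056=563.1 N
(b) Floating fraction=rho_obj/rho=896/1025=0.874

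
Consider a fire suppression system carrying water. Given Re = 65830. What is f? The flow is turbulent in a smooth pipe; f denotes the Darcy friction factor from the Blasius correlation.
Formula: f = \frac{0.316}{Re^{0.25}}
f = 0.316/65830^0.25 = 0.01973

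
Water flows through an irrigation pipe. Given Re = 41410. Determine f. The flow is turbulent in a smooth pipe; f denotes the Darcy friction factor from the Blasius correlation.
Formula: f = \frac{0.316}{Re^{0.25}}
f = 0.316/41410^0.25 = 0.02215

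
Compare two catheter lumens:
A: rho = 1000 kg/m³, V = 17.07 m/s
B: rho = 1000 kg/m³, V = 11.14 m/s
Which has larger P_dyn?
P_dyn(A) = 145.7 kPa, P_dyn(B) = 62.05 kPa. Answer: A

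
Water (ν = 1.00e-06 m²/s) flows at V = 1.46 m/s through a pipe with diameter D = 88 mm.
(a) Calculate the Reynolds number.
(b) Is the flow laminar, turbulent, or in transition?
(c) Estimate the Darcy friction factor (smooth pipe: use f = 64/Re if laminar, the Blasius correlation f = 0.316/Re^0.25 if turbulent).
(a) Re = V·D/ν = 1.46·0.088/1.00e-06 = 128480
(b) Flow regime: turbulent (Re > 4000)
(c) Friction factor: f = 0.316/Re^0.25 = 0.316/128480^0.25 = 0.01669 (Blasius is strictly valid for Re ≲ 1e5; used here as the smooth-pipe estimate the problem specifies)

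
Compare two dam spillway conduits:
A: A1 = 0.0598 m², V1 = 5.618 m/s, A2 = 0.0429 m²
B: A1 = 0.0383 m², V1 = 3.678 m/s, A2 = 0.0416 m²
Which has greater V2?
V2(A) = 7.831 m/s, V2(B) = 3.386 m/s. Answer: A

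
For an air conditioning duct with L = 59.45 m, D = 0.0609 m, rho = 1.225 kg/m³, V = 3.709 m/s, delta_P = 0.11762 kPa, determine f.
Formula: \Delta P = f \frac{L}{D} \frac{\rho V^2}{2}
Substituting knowns: 0.11762 = f·(59.45/0.0609)·0.5·1.225·3.709²/1000
Solving for f: f = (0.11762·1000)/((59.45/0.0609)·0.5·1.225·3.709²) = 0.0143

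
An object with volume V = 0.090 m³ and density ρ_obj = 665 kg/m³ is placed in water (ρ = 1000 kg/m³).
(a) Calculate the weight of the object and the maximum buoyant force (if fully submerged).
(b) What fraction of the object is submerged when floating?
(a) W=rho_obj*g*V=665*9.81*0.090=587.1 N; F_B(max)=rho*g*V=1000*9.81*0.090=882.9 N
(b) Floating fraction=rho_obj/rho=665/1000=0.665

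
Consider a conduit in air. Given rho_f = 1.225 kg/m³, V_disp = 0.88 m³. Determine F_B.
Formula: F_B = \rho_f g V_{disp}
F_B = 1.225·9.81·0.88 = 10.58 N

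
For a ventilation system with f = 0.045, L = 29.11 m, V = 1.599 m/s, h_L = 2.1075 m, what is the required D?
Formula: h_L = f \frac{L}{D} \frac{V^2}{2g}
Substituting knowns: 2.1075 = 0.045·(29.11/D)·1.599²/(2·9.81)
Solving for D: D = 0.045·29.11·1.599²/(2·9.81·2.1075) = 0.081 m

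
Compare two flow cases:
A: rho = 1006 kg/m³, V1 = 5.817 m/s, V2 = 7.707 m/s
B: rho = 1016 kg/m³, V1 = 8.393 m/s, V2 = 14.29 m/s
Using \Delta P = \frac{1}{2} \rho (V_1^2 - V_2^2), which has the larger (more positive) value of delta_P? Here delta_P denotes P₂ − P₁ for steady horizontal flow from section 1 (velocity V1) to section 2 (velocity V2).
delta_P(A) = -12.86 kPa, delta_P(B) = -67.95 kPa. Answer: A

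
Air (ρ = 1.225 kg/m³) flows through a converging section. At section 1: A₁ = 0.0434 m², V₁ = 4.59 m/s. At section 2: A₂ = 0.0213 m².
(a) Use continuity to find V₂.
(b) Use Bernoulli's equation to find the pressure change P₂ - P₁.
(a) Continuity: A₁V₁=A₂V₂ -> V₂=A₁V₁/A₂=0.0434*4.59/0.0213=9.35 m/s
(b) Bernoulli: P₂-P₁=0.5*rho*(V₁^2-V₂^2)/1000=0.5*1.225*(4.59^2-9.35^2)/1000=-0.04064 kPa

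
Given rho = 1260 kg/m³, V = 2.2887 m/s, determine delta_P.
Formula: V = \sqrt{\frac{2 \Delta P}{\rho}}
Substituting knowns: 2.2887 = √(2·(delta_P·1000)/1260)
Solving for delta_P: delta_P = 2.2887²·1260/2/1000 = 3.3 kPa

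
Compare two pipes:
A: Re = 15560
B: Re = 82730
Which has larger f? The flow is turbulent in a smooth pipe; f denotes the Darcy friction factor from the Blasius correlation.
f(A) = 0.02829, f(B) = 0.01863. Answer: A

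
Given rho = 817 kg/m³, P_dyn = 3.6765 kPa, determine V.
Formula: P_{dyn} = \frac{1}{2} \rho V^2
Substituting knowns: 3.6765 = 0.5·817·V²/1000
Solving for V: V = √(2·(3.6765·1000)/817) = 3 m/s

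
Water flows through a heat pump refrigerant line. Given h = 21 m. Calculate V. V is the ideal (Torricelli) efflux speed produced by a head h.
Formula: V = \sqrt{2 g h}
V = √(2·9.81·21) = 20.3 m/s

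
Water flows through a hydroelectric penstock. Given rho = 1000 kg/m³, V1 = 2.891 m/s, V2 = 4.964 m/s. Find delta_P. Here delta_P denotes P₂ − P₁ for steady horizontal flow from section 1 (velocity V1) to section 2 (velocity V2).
Formula: \Delta P = \frac{1}{2} \rho (V_1^2 - V_2^2)
delta_P = 0.5·1000·(2.891² − 4.964²)/1000 = -8.142 kPa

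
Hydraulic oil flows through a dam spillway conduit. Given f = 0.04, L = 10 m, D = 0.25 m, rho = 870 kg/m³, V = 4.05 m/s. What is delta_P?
Formula: \Delta P = f \frac{L}{D} \frac{\rho V^2}{2}
delta_P = 0.04·(10/0.25)·0.5·870·4.05²/1000 = 11.42 kPa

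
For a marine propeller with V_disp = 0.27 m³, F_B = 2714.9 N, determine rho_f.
Formula: F_B = \rho_f g V_{disp}
Substituting knowns: 2714.9 = rho_f·9.81·0.27
Solving for rho_f: rho_f = 2714.9/(9.81·0.27) = 1025 kg/m³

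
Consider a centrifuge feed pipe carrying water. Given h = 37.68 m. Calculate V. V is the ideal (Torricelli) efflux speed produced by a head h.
Formula: V = \sqrt{2 g h}
V = √(2·9.81·37.68) = 27.19 m/s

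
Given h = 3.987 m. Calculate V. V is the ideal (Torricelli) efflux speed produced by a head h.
Formula: V = \sqrt{2 g h}
V = √(2·9.81·3.987) = 8.844 m/s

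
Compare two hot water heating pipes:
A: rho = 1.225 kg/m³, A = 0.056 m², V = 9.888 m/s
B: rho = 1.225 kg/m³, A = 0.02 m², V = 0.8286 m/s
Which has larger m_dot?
m_dot(A) = 0.6783 kg/s, m_dot(B) = 0.0203 kg/s. Answer: A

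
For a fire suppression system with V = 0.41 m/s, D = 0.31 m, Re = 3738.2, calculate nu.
Formula: Re = \frac{V D}{\nu}
Substituting knowns: 3738.2 = 0.41·0.31/nu
Solving for nu: nu = 0.41·0.31/3738.2 = 3.400e-05 m²/s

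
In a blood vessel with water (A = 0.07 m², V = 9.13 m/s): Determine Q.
Formula: Q = A V
Q = 0.07·9.13·1000 = 639.1 L/s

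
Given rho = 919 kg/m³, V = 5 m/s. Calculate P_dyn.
Formula: P_{dyn} = \frac{1}{2} \rho V^2
P_dyn = 0.5·919·5²/1000 = 11.49 kPa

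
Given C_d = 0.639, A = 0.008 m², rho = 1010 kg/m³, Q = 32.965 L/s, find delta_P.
Formula: Q = C_d A \sqrt{\frac{2 \Delta P}{\rho}}
Substituting knowns: 32.965 = 0.639·0.008·√(2·(delta_P·1000)/1010)·1000
Solving for delta_P: delta_P = ((32.965/1000)/(0.639·0.008))²·1010/2/1000 = 21 kPa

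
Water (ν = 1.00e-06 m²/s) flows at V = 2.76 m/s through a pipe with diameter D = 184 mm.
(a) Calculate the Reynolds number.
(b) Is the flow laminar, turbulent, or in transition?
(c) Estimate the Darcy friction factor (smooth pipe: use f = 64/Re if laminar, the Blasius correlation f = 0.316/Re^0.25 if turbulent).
(a) Re = V·D/ν = 2.76·0.184/1.00e-06 = 507840
(b) Flow regime: turbulent (Re > 4000)
(c) Friction factor: f = 0.316/Re^0.25 = 0.316/507840^0.25 = 0.01184 (Blasius is strictly valid for Re ≲ 1e5; used here as the smooth-pipe estimate the problem specifies)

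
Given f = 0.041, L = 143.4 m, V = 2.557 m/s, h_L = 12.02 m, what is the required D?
Formula: h_L = f \frac{L}{D} \frac{V^2}{2g}
Substituting knowns: 12.02 = 0.041·(143.4/D)·2.557²/(2·9.81)
Solving for D: D = 0.041·143.4·2.557²/(2·9.81·12.02) = 0.163 m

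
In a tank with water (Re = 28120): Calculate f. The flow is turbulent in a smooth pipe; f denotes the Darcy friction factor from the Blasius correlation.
Formula: f = \frac{0.316}{Re^{0.25}}
f = 0.316/28120^0.25 = 0.0244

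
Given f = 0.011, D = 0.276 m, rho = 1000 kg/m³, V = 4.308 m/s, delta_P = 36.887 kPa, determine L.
Formula: \Delta P = f \frac{L}{D} \frac{\rho V^2}{2}
Substituting knowns: 36.887 = 0.011·(L/0.276)·0.5·1000·4.308²/1000
Solving for L: L = (36.887·1000)·0.276/(0.011·0.5·1000·4.308²) = 99.74 m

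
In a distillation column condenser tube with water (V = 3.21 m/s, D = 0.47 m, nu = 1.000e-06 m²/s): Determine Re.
Formula: Re = \frac{V D}{\nu}
Re = 3.21·0.47/1.000e-06 = 1.509e+06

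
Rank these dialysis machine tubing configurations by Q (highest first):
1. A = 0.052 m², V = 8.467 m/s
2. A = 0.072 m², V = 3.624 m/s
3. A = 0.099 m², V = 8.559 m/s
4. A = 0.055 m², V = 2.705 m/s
Case 1: Q = 440.3 L/s
Case 2: Q = 260.9 L/s
Case 3: Q = 847.3 L/s
Case 4: Q = 148.8 L/s
Ranking (highest first): 3, 1, 2, 4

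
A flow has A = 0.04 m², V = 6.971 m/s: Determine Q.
Formula: Q = A V
Q = 0.04·6.971·1000 = 278.8 L/s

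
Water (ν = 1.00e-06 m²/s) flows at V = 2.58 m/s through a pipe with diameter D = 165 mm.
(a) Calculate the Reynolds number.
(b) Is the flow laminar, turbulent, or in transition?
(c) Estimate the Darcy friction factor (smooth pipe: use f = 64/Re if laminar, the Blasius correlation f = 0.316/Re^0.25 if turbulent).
(a) Re = V·D/ν = 2.58·0.165/1.00e-06 = 425700
(b) Flow regime: turbulent (Re > 4000)
(c) Friction factor: f = 0.316/Re^0.25 = 0.316/425700^0.25 = 0.01237 (Blasius is strictly valid for Re ≲ 1e5; used here as the smooth-pipe estimate the problem specifies)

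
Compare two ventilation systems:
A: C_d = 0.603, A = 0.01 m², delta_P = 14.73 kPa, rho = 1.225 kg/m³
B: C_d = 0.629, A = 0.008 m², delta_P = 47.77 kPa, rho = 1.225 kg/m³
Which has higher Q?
Q(A) = 935.1 L/s, Q(B) = 1405 L/s. Answer: B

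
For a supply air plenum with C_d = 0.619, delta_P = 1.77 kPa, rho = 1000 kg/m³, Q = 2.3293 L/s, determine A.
Formula: Q = C_d A \sqrt{\frac{2 \Delta P}{\rho}}
Substituting knowns: 2.3293 = 0.619·A·√(2·(1.77·1000)/1000)·1000
Solving for A: A = (2.3293/1000)/(0.619·√(2·(1.77·1000)/1000)) = 0.002 m²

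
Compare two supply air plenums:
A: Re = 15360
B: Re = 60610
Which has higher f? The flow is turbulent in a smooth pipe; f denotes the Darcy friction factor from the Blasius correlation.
f(A) = 0.02839, f(B) = 0.02014. Answer: A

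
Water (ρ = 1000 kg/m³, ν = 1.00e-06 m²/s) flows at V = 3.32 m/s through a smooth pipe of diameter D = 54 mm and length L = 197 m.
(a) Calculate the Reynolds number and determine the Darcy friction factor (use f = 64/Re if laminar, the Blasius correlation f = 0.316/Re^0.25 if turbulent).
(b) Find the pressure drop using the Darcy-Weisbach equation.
(a) Re = V·D/ν = 3.32·0.054/1.00e-06 = 179280 → turbulent (Re > 4000); f = 0.316/Re^0.25 = 0.316/179280^0.25 = 0.015357 (Blasius is strictly valid for Re ≲ 1e5; used here as the smooth-pipe estimate the problem specifies)
(b) Darcy-Weisbach: ΔP = f·(L/D)·½ρV²/1000 = 0.015357·(197/0.054)·½·1000·3.32²/1000 = 308.8 kPa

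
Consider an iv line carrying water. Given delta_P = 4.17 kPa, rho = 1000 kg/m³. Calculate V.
Formula: V = \sqrt{\frac{2 \Delta P}{\rho}}
V = √(2·(4.17·1000)/1000) = 2.888 m/s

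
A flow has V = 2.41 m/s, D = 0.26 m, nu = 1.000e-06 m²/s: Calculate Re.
Formula: Re = \frac{V D}{\nu}
Re = 2.41·0.26/1.000e-06 = 626600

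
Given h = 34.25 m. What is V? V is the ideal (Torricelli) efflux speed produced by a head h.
Formula: V = \sqrt{2 g h}
V = √(2·9.81·34.25) = 25.92 m/s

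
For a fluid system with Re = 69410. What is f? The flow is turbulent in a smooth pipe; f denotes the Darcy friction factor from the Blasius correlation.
Formula: f = \frac{0.316}{Re^{0.25}}
f = 0.316/69410^0.25 = 0.01947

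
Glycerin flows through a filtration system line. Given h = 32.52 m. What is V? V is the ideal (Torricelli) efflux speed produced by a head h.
Formula: V = \sqrt{2 g h}
V = √(2·9.81·32.52) = 25.26 m/s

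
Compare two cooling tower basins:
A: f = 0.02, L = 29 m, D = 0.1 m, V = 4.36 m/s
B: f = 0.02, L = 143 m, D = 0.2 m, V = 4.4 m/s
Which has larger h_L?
h_L(A) = 5.62 m, h_L(B) = 14.11 m. Answer: B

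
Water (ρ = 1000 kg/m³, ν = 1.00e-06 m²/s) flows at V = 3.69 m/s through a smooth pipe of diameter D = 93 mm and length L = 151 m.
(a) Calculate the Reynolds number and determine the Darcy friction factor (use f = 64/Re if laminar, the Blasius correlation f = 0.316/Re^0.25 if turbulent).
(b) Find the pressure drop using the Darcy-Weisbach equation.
(a) Re = V·D/ν = 3.69·0.093/1.00e-06 = 343170 → turbulent (Re > 4000); f = 0.316/Re^0.25 = 0.316/343170^0.25 = 0.013056 (Blasius is strictly valid for Re ≲ 1e5; used here as the smooth-pipe estimate the problem specifies)
(b) Darcy-Weisbach: ΔP = f·(L/D)·½ρV²/1000 = 0.013056·(151/0.093)·½·1000·3.69²/1000 = 144.3 kPa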